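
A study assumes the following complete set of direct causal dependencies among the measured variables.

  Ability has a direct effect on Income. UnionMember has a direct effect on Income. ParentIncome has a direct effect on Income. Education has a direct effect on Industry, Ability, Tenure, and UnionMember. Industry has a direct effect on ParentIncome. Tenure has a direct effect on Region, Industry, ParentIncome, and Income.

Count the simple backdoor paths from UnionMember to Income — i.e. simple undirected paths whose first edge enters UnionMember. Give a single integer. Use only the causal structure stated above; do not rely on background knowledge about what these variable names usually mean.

A backdoor path from UnionMember to Income is any simple undirected path whose first edge points into UnionMember (i.e. leaves UnionMember via a parent).
Parents of UnionMember: {Education}.
Enumerating:
  P1: UnionMember <- Education -> Tenure -> Industry -> ParentIncome -> Income
  P2: UnionMember <- Education -> Tenure -> ParentIncome -> Income
  P3: UnionMember <- Education -> Tenure -> Income
  P4: UnionMember <- Education -> Ability -> Income
  P5: UnionMember <- Education -> Industry <- Tenure -> ParentIncome -> Income
  P6: UnionMember <- Education -> Industry <- Tenure -> Income
  P7: UnionMember <- Education -> Industry -> ParentIncome <- Tenure -> Income
  P8: UnionMember <- Education -> Industry -> ParentIncome -> Income
That exhausts the simple backdoor paths. Count: 8.

8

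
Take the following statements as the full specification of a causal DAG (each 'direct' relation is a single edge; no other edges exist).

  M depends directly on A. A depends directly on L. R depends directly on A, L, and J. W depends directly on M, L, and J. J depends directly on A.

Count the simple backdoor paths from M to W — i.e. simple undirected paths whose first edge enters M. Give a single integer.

A backdoor path from M to W is any simple undirected path whose first edge points into M (i.e. leaves M via a parent).
Parents of M: {A}.
Enumerating:
  P1: M <- A <- L -> R <- J -> W
  P2: M <- A <- L -> W
  P3: M <- A -> J -> R <- L -> W
  P4: M <- A -> J -> W
  P5: M <- A -> R <- L -> W
  P6: M <- A -> R <- J -> W
That exhausts the simple backdoor paths. Count: 6.

6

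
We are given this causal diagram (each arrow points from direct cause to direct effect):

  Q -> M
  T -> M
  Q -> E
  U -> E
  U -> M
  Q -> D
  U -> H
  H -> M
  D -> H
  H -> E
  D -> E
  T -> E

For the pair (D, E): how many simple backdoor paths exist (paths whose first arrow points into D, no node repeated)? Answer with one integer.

A backdoor path from D to E is any simple undirected path whose first edge points into D (i.e. leaves D via a parent).
Parents of D: {Q}.
Enumerating:
  P1: D <- Q -> M <- U -> H -> E
  P2: D <- Q -> M <- U -> E
  P3: D <- Q -> M <- T -> E
  P4: D <- Q -> M <- H <- U -> E
  P5: D <- Q -> M <- H -> E
  P6: D <- Q -> E
That exhausts the simple backdoor paths. Count: 6.

6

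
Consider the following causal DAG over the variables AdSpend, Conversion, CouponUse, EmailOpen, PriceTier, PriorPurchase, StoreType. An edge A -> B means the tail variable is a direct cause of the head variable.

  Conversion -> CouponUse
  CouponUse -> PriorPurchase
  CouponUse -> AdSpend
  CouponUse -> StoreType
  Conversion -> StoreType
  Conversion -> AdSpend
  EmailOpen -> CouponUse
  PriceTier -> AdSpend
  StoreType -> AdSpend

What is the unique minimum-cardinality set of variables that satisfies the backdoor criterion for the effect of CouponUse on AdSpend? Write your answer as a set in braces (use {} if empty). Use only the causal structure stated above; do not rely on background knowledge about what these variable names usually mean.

Variables eligible for adjustment (non-descendants of CouponUse, excluding CouponUse and AdSpend): {Conversion, EmailOpen, PriceTier}.
Backdoor paths from CouponUse to AdSpend:
  P1: CouponUse <- Conversion -> StoreType -> AdSpend
  P2: CouponUse <- Conversion -> AdSpend
The empty set is not sufficient: P1 (CouponUse <- Conversion -> StoreType -> AdSpend) has no collider blocking it and no conditioned non-collider, so it is open.
Try {Conversion}:
  P1: blocked at fork node Conversion ∈ conditioning set.
  P2: blocked at fork node Conversion ∈ conditioning set.
{Conversion} contains no descendant of CouponUse and blocks every backdoor path.
No other singleton works — e.g. {EmailOpen} leaves P1 open — so {Conversion} is the unique smallest valid adjustment set.

{Conversion}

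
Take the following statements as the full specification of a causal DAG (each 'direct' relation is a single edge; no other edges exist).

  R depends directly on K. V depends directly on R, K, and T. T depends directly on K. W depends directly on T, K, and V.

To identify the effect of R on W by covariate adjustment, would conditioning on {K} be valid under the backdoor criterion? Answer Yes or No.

Yes

Backdoor paths from R to W (paths whose first edge points into R):
  P1: R <- K -> T -> V -> W
  P2: R <- K -> T -> W
  P3: R <- K -> V <- T -> W
  P4: R <- K -> V -> W
  P5: R <- K -> W
Condition 1 (no descendant of R in the set): holds — descendants of R are {V, W}; none are in {K}.
Condition 2 (every backdoor path blocked by {K}):
  P1: blocked at fork node K ∈ conditioning set.
  P2: blocked at fork node K ∈ conditioning set.
  P3: blocked at fork node K ∈ conditioning set.
  P4: blocked at fork node K ∈ conditioning set.
  P5: blocked at fork node K ∈ conditioning set.
{K} satisfies the backdoor criterion.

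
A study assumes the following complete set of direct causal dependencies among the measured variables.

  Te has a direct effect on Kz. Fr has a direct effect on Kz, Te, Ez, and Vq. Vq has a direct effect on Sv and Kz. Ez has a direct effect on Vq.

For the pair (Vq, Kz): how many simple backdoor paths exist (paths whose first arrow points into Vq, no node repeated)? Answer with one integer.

A backdoor path from Vq to Kz is any simple undirected path whose first edge points into Vq (i.e. leaves Vq via a parent).
Parents of Vq: {Ez, Fr}.
Enumerating:
  P1: Vq <- Fr -> Te -> Kz
  P2: Vq <- Fr -> Kz
  P3: Vq <- Ez <- Fr -> Te -> Kz
  P4: Vq <- Ez <- Fr -> Kz
That exhausts the simple backdoor paths. Count: 4.

4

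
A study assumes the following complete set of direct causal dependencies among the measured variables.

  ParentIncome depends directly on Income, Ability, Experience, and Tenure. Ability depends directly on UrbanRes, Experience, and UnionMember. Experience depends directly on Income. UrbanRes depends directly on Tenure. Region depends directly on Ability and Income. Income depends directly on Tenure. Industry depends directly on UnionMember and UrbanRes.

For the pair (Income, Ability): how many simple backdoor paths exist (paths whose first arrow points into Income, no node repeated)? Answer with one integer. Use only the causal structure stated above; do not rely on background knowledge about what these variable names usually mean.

4

A backdoor path from Income to Ability is any simple undirected path whose first edge points into Income (i.e. leaves Income via a parent).
Parents of Income: {Tenure}.
Enumerating:
  P1: Income <- Tenure -> UrbanRes -> Ability
  P2: Income <- Tenure -> UrbanRes -> Industry <- UnionMember -> Ability
  P3: Income <- Tenure -> ParentIncome <- Experience -> Ability
  P4: Income <- Tenure -> ParentIncome <- Ability
That exhausts the simple backdoor paths. Count: 4.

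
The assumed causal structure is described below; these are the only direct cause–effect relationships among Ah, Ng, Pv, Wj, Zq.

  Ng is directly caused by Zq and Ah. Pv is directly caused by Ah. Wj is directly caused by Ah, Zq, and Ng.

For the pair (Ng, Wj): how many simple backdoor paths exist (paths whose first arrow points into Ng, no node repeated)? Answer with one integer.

2

A backdoor path from Ng to Wj is any simple undirected path whose first edge points into Ng (i.e. leaves Ng via a parent).
Parents of Ng: {Ah, Zq}.
Enumerating:
  P1: Ng <- Ah -> Wj
  P2: Ng <- Zq -> Wj
That exhausts the simple backdoor paths. Count: 2.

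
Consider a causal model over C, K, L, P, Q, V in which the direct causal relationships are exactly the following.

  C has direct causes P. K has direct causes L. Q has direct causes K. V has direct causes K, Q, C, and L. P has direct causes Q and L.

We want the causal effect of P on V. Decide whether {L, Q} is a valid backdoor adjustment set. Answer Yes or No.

Backdoor paths from P to V (paths whose first edge points into P):
  P1: P <- L -> K -> Q -> V
  P2: P <- L -> K -> V
  P3: P <- L -> V
  P4: P <- Q <- K <- L -> V
  P5: P <- Q <- K -> V
  P6: P <- Q -> V
Condition 1 (no descendant of P in the set): holds — descendants of P are {C, V}; none are in {L, Q}.
Condition 2 (every backdoor path blocked by {L, Q}):
  P1: blocked at fork node L ∈ conditioning set.
  P2: blocked at fork node L ∈ conditioning set.
  P3: blocked at fork node L ∈ conditioning set.
  P4: blocked at chain node Q ∈ conditioning set.
  P5: blocked at chain node Q ∈ conditioning set.
  P6: blocked at fork node Q ∈ conditioning set.
{L, Q} satisfies the backdoor criterion.

Yes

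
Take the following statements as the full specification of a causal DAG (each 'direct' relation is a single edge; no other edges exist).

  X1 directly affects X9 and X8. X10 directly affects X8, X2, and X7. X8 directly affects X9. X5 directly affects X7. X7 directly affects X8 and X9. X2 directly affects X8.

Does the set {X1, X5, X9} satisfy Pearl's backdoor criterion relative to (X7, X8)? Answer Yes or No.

Backdoor paths from X7 to X8 (paths whose first edge points into X7):
  P1: X7 <- X10 -> X2 -> X8
  P2: X7 <- X10 -> X8
Condition 1 (no descendant of X7 in the set): FAILS — X9 is a descendant of X7.
Condition 2 (every backdoor path blocked by {X1, X5, X9}):
  P1: open — no interior node is in the conditioning set.
  P2: open — no interior node is in the conditioning set.
{X1, X5, X9} does not satisfy the backdoor criterion.

No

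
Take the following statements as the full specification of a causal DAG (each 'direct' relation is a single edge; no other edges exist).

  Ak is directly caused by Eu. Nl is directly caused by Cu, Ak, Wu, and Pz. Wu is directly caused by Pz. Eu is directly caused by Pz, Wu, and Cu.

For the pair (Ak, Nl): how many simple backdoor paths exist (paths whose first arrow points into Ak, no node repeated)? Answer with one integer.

5

A backdoor path from Ak to Nl is any simple undirected path whose first edge points into Ak (i.e. leaves Ak via a parent).
Parents of Ak: {Eu}.
Enumerating:
  P1: Ak <- Eu <- Cu -> Nl
  P2: Ak <- Eu <- Pz -> Wu -> Nl
  P3: Ak <- Eu <- Pz -> Nl
  P4: Ak <- Eu <- Wu <- Pz -> Nl
  P5: Ak <- Eu <- Wu -> Nl
That exhausts the simple backdoor paths. Count: 5.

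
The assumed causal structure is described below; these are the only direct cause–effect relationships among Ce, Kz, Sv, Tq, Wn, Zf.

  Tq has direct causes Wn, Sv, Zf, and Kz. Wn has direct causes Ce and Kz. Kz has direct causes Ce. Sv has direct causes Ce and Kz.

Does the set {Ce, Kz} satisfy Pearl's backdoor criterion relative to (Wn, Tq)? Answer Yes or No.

Yes

Backdoor paths from Wn to Tq (paths whose first edge points into Wn):
  P1: Wn <- Ce -> Kz -> Sv -> Tq
  P2: Wn <- Ce -> Kz -> Tq
  P3: Wn <- Ce -> Sv <- Kz -> Tq
  P4: Wn <- Ce -> Sv -> Tq
  P5: Wn <- Kz <- Ce -> Sv -> Tq
  P6: Wn <- Kz -> Sv -> Tq
  P7: Wn <- Kz -> Tq
Condition 1 (no descendant of Wn in the set): holds — descendants of Wn are {Tq}; none are in {Ce, Kz}.
Condition 2 (every backdoor path blocked by {Ce, Kz}):
  P1: blocked at fork node Ce ∈ conditioning set.
  P2: blocked at fork node Ce ∈ conditioning set.
  P3: blocked at fork node Ce ∈ conditioning set.
  P4: blocked at fork node Ce ∈ conditioning set.
  P5: blocked at chain node Kz ∈ conditioning set.
  P6: blocked at fork node Kz ∈ conditioning set.
  P7: blocked at fork node Kz ∈ conditioning set.
{Ce, Kz} satisfies the backdoor criterion.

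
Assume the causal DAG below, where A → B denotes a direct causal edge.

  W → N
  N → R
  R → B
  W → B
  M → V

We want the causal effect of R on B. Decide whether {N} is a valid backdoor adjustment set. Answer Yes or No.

Backdoor paths from R to B (paths whose first edge points into R):
  P1: R <- N <- W -> B
Condition 1 (no descendant of R in the set): holds — descendants of R are {B}; none are in {N}.
Condition 2 (every backdoor path blocked by {N}):
  P1: blocked at chain node N ∈ conditioning set.
{N} satisfies the backdoor criterion.

Yes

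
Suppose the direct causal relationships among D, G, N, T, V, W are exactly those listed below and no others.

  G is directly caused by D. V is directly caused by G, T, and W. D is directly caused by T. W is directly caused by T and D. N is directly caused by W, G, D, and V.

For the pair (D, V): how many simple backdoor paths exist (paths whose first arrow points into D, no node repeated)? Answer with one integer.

A backdoor path from D to V is any simple undirected path whose first edge points into D (i.e. leaves D via a parent).
Parents of D: {T}.
Enumerating:
  P1: D <- T -> W -> V
  P2: D <- T -> W -> N <- G -> V
  P3: D <- T -> W -> N <- V
  P4: D <- T -> V
That exhausts the simple backdoor paths. Count: 4.

4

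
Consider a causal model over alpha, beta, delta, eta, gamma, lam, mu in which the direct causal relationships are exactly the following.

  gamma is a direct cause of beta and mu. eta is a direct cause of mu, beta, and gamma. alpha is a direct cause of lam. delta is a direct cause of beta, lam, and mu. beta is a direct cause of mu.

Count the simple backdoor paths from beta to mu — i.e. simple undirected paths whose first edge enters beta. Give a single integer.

A backdoor path from beta to mu is any simple undirected path whose first edge points into beta (i.e. leaves beta via a parent).
Parents of beta: {delta, eta, gamma}.
Enumerating:
  P1: beta <- eta -> gamma -> mu
  P2: beta <- eta -> mu
  P3: beta <- delta -> mu
  P4: beta <- gamma <- eta -> mu
  P5: beta <- gamma -> mu
That exhausts the simple backdoor paths. Count: 5.

5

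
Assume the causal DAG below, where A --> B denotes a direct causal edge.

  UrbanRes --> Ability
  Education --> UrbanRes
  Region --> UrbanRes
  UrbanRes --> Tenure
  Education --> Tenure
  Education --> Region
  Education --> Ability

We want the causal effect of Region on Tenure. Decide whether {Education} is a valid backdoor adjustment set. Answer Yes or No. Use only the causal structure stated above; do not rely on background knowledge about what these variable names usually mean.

Backdoor paths from Region to Tenure (paths whose first edge points into Region):
  P1: Region <- Education -> UrbanRes -> Tenure
  P2: Region <- Education -> Tenure
  P3: Region <- Education -> Ability <- UrbanRes -> Tenure
Condition 1 (no descendant of Region in the set): holds — descendants of Region are {Ability, Tenure, UrbanRes}; none are in {Education}.
Condition 2 (every backdoor path blocked by {Education}):
  P1: blocked at fork node Education ∈ conditioning set.
  P2: blocked at fork node Education ∈ conditioning set.
  P3: blocked at fork node Education ∈ conditioning set.
{Education} satisfies the backdoor criterion.

Yes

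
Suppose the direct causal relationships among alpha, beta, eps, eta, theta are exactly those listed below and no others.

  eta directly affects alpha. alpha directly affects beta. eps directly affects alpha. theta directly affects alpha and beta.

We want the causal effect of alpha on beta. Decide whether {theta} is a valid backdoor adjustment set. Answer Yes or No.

Backdoor paths from alpha to beta (paths whose first edge points into alpha):
  P1: alpha <- theta -> beta
Condition 1 (no descendant of alpha in the set): holds — descendants of alpha are {beta}; none are in {theta}.
Condition 2 (every backdoor path blocked by {theta}):
  P1: blocked at fork node theta ∈ conditioning set.
{theta} satisfies the backdoor criterion.

Yes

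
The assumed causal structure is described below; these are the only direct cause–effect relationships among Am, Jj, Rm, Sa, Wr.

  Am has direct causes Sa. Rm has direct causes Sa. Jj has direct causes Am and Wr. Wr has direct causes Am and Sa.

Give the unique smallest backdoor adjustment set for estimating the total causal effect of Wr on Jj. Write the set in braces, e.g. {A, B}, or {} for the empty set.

Variables eligible for adjustment (non-descendants of Wr, excluding Wr and Jj): {Am, Rm, Sa}.
Backdoor paths from Wr to Jj:
  P1: Wr <- Sa -> Am -> Jj
  P2: Wr <- Am -> Jj
The empty set is not sufficient: P1 (Wr <- Sa -> Am -> Jj) has no collider blocking it and no conditioned non-collider, so it is open.
Try {Am}:
  P1: blocked at chain node Am ∈ conditioning set.
  P2: blocked at fork node Am ∈ conditioning set.
{Am} contains no descendant of Wr and blocks every backdoor path.
No other singleton works — e.g. {Sa} leaves P2 open — so {Am} is the unique smallest valid adjustment set.

{Am}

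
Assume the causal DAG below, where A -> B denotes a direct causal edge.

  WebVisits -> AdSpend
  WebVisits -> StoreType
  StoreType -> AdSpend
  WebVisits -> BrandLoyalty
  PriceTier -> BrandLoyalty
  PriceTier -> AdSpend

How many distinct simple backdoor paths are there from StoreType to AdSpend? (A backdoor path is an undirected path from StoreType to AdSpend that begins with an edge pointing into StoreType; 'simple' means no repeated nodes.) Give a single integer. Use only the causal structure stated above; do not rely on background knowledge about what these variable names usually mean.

A backdoor path from StoreType to AdSpend is any simple undirected path whose first edge points into StoreType (i.e. leaves StoreType via a parent).
Parents of StoreType: {WebVisits}.
Enumerating:
  P1: StoreType <- WebVisits -> BrandLoyalty <- PriceTier -> AdSpend
  P2: StoreType <- WebVisits -> AdSpend
That exhausts the simple backdoor paths. Count: 2.

2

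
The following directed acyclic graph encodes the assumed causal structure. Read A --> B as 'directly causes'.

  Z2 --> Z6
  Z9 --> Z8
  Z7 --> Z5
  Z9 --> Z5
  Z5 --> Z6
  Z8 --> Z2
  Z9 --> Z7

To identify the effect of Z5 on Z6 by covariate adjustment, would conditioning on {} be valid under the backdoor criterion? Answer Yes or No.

No

Backdoor paths from Z5 to Z6 (paths whose first edge points into Z5):
  P1: Z5 <- Z9 -> Z8 -> Z2 -> Z6
  P2: Z5 <- Z7 <- Z9 -> Z8 -> Z2 -> Z6
Condition 1 (no descendant of Z5 in the set): holds — descendants of Z5 are {Z6}; none are in {}.
Condition 2 (every backdoor path blocked by {}):
  P1: open — no interior node is in the conditioning set.
  P2: open — no interior node is in the conditioning set.
{} does not satisfy the backdoor criterion.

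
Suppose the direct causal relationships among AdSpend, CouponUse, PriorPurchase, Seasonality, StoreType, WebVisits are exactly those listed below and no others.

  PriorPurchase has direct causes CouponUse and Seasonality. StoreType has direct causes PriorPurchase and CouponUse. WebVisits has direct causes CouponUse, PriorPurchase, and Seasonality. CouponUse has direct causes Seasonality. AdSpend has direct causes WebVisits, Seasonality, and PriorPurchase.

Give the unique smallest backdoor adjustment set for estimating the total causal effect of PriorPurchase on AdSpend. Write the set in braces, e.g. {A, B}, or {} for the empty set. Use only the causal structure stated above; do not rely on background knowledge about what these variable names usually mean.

Variables eligible for adjustment (non-descendants of PriorPurchase, excluding PriorPurchase and AdSpend): {CouponUse, Seasonality}.
Backdoor paths from PriorPurchase to AdSpend:
  P1: PriorPurchase <- Seasonality -> CouponUse -> WebVisits -> AdSpend
  P2: PriorPurchase <- Seasonality -> WebVisits -> AdSpend
  P3: PriorPurchase <- Seasonality -> AdSpend
  P4: PriorPurchase <- CouponUse <- Seasonality -> WebVisits -> AdSpend
  P5: PriorPurchase <- CouponUse <- Seasonality -> AdSpend
  P6: PriorPurchase <- CouponUse -> WebVisits <- Seasonality -> AdSpend
  P7: PriorPurchase <- CouponUse -> WebVisits -> AdSpend
The empty set is not sufficient: P1 (PriorPurchase <- Seasonality -> CouponUse -> WebVisits -> AdSpend) has no collider blocking it and no conditioned non-collider, so it is open.
Try {CouponUse, Seasonality}:
  P1: blocked at fork node Seasonality ∈ conditioning set.
  P2: blocked at fork node Seasonality ∈ conditioning set.
  P3: blocked at fork node Seasonality ∈ conditioning set.
  P4: blocked at chain node CouponUse ∈ conditioning set.
  P5: blocked at chain node CouponUse ∈ conditioning set.
  P6: blocked at fork node CouponUse ∈ conditioning set.
  P7: blocked at fork node CouponUse ∈ conditioning set.
{CouponUse, Seasonality} contains no descendant of PriorPurchase and blocks every backdoor path.
Every element of {CouponUse, Seasonality} is needed (dropping CouponUse leaves P7 open; dropping Seasonality leaves P2 open), so no proper subset is valid.
Among all size-2 subsets of the eligible variables, only {CouponUse, Seasonality} blocks every backdoor path, so it is the unique smallest valid adjustment set.

{CouponUse, Seasonality}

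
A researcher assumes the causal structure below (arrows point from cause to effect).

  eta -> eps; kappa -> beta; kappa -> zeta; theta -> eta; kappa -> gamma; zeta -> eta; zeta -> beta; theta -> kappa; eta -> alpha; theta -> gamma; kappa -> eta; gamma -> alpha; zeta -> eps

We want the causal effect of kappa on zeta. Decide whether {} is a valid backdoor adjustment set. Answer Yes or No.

Backdoor paths from kappa to zeta (paths whose first edge points into kappa):
  P1: kappa <- theta -> gamma -> alpha <- eta <- zeta
  P2: kappa <- theta -> gamma -> alpha <- eta -> eps <- zeta
  P3: kappa <- theta -> eta <- zeta
  P4: kappa <- theta -> eta -> eps <- zeta
Condition 1 (no descendant of kappa in the set): holds — descendants of kappa are {alpha, beta, eps, eta, gamma, zeta}; none are in {}.
Condition 2 (every backdoor path blocked by {}):
  P1: blocked at collider alpha (neither it nor any descendant is in the conditioning set).
  P2: blocked at collider alpha (neither it nor any descendant is in the conditioning set).
  P3: blocked at collider eta (neither it nor any descendant is in the conditioning set).
  P4: blocked at collider eps (neither it nor any descendant is in the conditioning set).
{} satisfies the backdoor criterion.

Yes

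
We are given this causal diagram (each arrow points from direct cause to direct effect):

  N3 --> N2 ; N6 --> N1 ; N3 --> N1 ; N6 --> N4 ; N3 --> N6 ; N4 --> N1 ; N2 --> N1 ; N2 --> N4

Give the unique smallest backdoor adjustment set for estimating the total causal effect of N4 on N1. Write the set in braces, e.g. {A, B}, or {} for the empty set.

{N2, N6}

Variables eligible for adjustment (non-descendants of N4, excluding N4 and N1): {N2, N3, N6}.
Backdoor paths from N4 to N1:
  P1: N4 <- N2 <- N3 -> N6 -> N1
  P2: N4 <- N2 <- N3 -> N1
  P3: N4 <- N2 -> N1
  P4: N4 <- N6 <- N3 -> N2 -> N1
  P5: N4 <- N6 <- N3 -> N1
  P6: N4 <- N6 -> N1
The empty set is not sufficient: P1 (N4 <- N2 <- N3 -> N6 -> N1) has no collider blocking it and no conditioned non-collider, so it is open.
Try {N2, N6}:
  P1: blocked at chain node N2 ∈ conditioning set.
  P2: blocked at chain node N2 ∈ conditioning set.
  P3: blocked at fork node N2 ∈ conditioning set.
  P4: blocked at chain node N6 ∈ conditioning set.
  P5: blocked at chain node N6 ∈ conditioning set.
  P6: blocked at fork node N6 ∈ conditioning set.
{N2, N6} contains no descendant of N4 and blocks every backdoor path.
Every element of {N2, N6} is needed (dropping N2 leaves P2 open; dropping N6 leaves P5 open), so no proper subset is valid.
Among all size-2 subsets of the eligible variables, only {N2, N6} blocks every backdoor path, so it is the unique smallest valid adjustment set.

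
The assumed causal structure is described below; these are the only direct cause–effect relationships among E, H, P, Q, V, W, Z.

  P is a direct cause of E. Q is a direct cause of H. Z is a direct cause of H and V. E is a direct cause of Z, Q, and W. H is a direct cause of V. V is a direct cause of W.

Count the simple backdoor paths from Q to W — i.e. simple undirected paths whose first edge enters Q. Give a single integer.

3

A backdoor path from Q to W is any simple undirected path whose first edge points into Q (i.e. leaves Q via a parent).
Parents of Q: {E}.
Enumerating:
  P1: Q <- E -> Z -> H -> V -> W
  P2: Q <- E -> Z -> V -> W
  P3: Q <- E -> W
That exhausts the simple backdoor paths. Count: 3.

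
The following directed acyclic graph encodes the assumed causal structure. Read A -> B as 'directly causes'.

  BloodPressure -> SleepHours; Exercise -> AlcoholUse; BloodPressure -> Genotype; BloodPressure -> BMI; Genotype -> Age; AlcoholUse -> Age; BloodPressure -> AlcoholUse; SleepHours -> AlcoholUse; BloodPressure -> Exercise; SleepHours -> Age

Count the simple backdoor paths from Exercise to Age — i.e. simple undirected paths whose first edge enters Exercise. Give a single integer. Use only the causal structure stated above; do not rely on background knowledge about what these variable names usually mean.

A backdoor path from Exercise to Age is any simple undirected path whose first edge points into Exercise (i.e. leaves Exercise via a parent).
Parents of Exercise: {BloodPressure}.
Enumerating:
  P1: Exercise <- BloodPressure -> SleepHours -> AlcoholUse -> Age
  P2: Exercise <- BloodPressure -> SleepHours -> Age
  P3: Exercise <- BloodPressure -> AlcoholUse <- SleepHours -> Age
  P4: Exercise <- BloodPressure -> AlcoholUse -> Age
  P5: Exercise <- BloodPressure -> Genotype -> Age
That exhausts the simple backdoor paths. Count: 5.

5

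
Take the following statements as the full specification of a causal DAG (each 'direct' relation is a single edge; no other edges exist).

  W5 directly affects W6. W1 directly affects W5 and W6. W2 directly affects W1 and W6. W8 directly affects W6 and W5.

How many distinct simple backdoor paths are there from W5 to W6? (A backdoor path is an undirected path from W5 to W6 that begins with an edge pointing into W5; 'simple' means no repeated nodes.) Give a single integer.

3

A backdoor path from W5 to W6 is any simple undirected path whose first edge points into W5 (i.e. leaves W5 via a parent).
Parents of W5: {W1, W8}.
Enumerating:
  P1: W5 <- W8 -> W6
  P2: W5 <- W1 <- W2 -> W6
  P3: W5 <- W1 -> W6
That exhausts the simple backdoor paths. Count: 3.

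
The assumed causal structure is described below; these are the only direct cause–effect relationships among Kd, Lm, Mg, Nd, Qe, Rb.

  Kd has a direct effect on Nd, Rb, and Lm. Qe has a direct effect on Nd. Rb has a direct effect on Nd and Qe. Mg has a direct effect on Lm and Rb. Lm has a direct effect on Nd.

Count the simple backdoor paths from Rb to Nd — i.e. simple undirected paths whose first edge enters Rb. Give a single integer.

4

A backdoor path from Rb to Nd is any simple undirected path whose first edge points into Rb (i.e. leaves Rb via a parent).
Parents of Rb: {Kd, Mg}.
Enumerating:
  P1: Rb <- Mg -> Lm <- Kd -> Nd
  P2: Rb <- Mg -> Lm -> Nd
  P3: Rb <- Kd -> Lm -> Nd
  P4: Rb <- Kd -> Nd
That exhausts the simple backdoor paths. Count: 4.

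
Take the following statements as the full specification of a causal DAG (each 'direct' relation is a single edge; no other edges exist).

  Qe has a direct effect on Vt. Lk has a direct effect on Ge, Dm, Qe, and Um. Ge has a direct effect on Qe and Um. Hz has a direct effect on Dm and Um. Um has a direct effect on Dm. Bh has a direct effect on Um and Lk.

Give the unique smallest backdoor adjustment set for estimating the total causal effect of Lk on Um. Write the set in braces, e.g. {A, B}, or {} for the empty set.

{Bh}

Variables eligible for adjustment (non-descendants of Lk, excluding Lk and Um): {Bh, Hz}.
Backdoor paths from Lk to Um:
  P1: Lk <- Bh -> Um
The empty set is not sufficient: P1 (Lk <- Bh -> Um) has no collider blocking it and no conditioned non-collider, so it is open.
Try {Bh}:
  P1: blocked at fork node Bh ∈ conditioning set.
{Bh} contains no descendant of Lk and blocks every backdoor path.
No other singleton works — e.g. {Hz} leaves P1 open — so {Bh} is the unique smallest valid adjustment set.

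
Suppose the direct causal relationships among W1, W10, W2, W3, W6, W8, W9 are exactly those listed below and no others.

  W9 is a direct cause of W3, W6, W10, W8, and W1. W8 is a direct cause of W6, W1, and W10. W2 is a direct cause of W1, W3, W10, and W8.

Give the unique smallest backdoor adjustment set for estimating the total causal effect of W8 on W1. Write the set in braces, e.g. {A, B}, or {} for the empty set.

{W2, W9}

Variables eligible for adjustment (non-descendants of W8, excluding W8 and W1): {W2, W3, W9}.
Backdoor paths from W8 to W1:
  P1: W8 <- W9 -> W3 <- W2 -> W1
  P2: W8 <- W9 -> W1
  P3: W8 <- W9 -> W10 <- W2 -> W1
  P4: W8 <- W2 -> W3 <- W9 -> W1
  P5: W8 <- W2 -> W1
  P6: W8 <- W2 -> W10 <- W9 -> W1
The empty set is not sufficient: P2 (W8 <- W9 -> W1) has no collider blocking it and no conditioned non-collider, so it is open.
Try {W2, W9}:
  P1: blocked at fork node W9 ∈ conditioning set.
  P2: blocked at fork node W9 ∈ conditioning set.
  P3: blocked at fork node W9 ∈ conditioning set.
  P4: blocked at fork node W2 ∈ conditioning set.
  P5: blocked at fork node W2 ∈ conditioning set.
  P6: blocked at fork node W2 ∈ conditioning set.
{W2, W9} contains no descendant of W8 and blocks every backdoor path.
Every element of {W2, W9} is needed (dropping W2 leaves P5 open; dropping W9 leaves P2 open), so no proper subset is valid.
Among all size-2 subsets of the eligible variables, only {W2, W9} blocks every backdoor path, so it is the unique smallest valid adjustment set.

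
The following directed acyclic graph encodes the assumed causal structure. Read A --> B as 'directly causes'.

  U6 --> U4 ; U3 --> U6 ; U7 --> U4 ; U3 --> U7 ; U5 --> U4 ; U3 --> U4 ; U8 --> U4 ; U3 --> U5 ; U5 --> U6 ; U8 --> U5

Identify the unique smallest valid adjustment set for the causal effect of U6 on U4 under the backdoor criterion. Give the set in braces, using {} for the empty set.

{U3, U5}

Variables eligible for adjustment (non-descendants of U6, excluding U6 and U4): {U3, U5, U7, U8}.
Backdoor paths from U6 to U4:
  P1: U6 <- U3 -> U7 -> U4
  P2: U6 <- U3 -> U5 <- U8 -> U4
  P3: U6 <- U3 -> U5 -> U4
  P4: U6 <- U3 -> U4
  P5: U6 <- U5 <- U8 -> U4
  P6: U6 <- U5 <- U3 -> U7 -> U4
  P7: U6 <- U5 <- U3 -> U4
  P8: U6 <- U5 -> U4
The empty set is not sufficient: P1 (U6 <- U3 -> U7 -> U4) has no collider blocking it and no conditioned non-collider, so it is open.
Try {U3, U5}:
  P1: blocked at fork node U3 ∈ conditioning set.
  P2: blocked at fork node U3 ∈ conditioning set.
  P3: blocked at fork node U3 ∈ conditioning set.
  P4: blocked at fork node U3 ∈ conditioning set.
  P5: blocked at chain node U5 ∈ conditioning set.
  P6: blocked at chain node U5 ∈ conditioning set.
  P7: blocked at chain node U5 ∈ conditioning set.
  P8: blocked at fork node U5 ∈ conditioning set.
{U3, U5} contains no descendant of U6 and blocks every backdoor path.
Every element of {U3, U5} is needed (dropping U3 leaves P1 open; dropping U5 leaves P5 open), so no proper subset is valid.
Among all size-2 subsets of the eligible variables, only {U3, U5} blocks every backdoor path, so it is the unique smallest valid adjustment set.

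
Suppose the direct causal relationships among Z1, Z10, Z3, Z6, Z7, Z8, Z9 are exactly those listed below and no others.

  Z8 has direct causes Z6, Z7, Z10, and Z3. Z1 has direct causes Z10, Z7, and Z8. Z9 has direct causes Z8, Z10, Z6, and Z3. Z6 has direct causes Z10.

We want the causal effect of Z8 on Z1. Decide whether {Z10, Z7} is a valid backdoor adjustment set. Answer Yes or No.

Backdoor paths from Z8 to Z1 (paths whose first edge points into Z8):
  P1: Z8 <- Z7 -> Z1
  P2: Z8 <- Z10 -> Z1
  P3: Z8 <- Z3 -> Z9 <- Z10 -> Z1
  P4: Z8 <- Z3 -> Z9 <- Z6 <- Z10 -> Z1
  P5: Z8 <- Z6 <- Z10 -> Z1
  P6: Z8 <- Z6 -> Z9 <- Z10 -> Z1
Condition 1 (no descendant of Z8 in the set): holds — descendants of Z8 are {Z1, Z9}; none are in {Z10, Z7}.
Condition 2 (every backdoor path blocked by {Z10, Z7}):
  P1: blocked at fork node Z7 ∈ conditioning set.
  P2: blocked at fork node Z10 ∈ conditioning set.
  P3: blocked at collider Z9 (neither it nor any descendant is in the conditioning set).
  P4: blocked at collider Z9 (neither it nor any descendant is in the conditioning set).
  P5: blocked at fork node Z10 ∈ conditioning set.
  P6: blocked at collider Z9 (neither it nor any descendant is in the conditioning set).
{Z10, Z7} satisfies the backdoor criterion.

Yes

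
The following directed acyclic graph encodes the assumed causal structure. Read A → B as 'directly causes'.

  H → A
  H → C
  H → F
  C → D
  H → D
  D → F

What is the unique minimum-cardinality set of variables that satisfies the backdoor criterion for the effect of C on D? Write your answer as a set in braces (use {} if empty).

Variables eligible for adjustment (non-descendants of C, excluding C and D): {A, H}.
Backdoor paths from C to D:
  P1: C <- H -> D
  P2: C <- H -> F <- D
The empty set is not sufficient: P1 (C <- H -> D) has no collider blocking it and no conditioned non-collider, so it is open.
Try {H}:
  P1: blocked at fork node H ∈ conditioning set.
  P2: blocked at fork node H ∈ conditioning set.
{H} contains no descendant of C and blocks every backdoor path.
No other singleton works — e.g. {A} leaves P1 open — so {H} is the unique smallest valid adjustment set.

{H}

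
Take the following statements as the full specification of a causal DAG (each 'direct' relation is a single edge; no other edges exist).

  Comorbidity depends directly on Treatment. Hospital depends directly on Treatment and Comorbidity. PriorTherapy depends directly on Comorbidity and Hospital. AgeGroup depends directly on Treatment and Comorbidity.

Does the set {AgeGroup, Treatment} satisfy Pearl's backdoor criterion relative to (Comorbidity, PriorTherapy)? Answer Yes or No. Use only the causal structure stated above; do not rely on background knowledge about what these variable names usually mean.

Backdoor paths from Comorbidity to PriorTherapy (paths whose first edge points into Comorbidity):
  P1: Comorbidity <- Treatment -> Hospital -> PriorTherapy
Condition 1 (no descendant of Comorbidity in the set): FAILS — AgeGroup is a descendant of Comorbidity.
Condition 2 (every backdoor path blocked by {AgeGroup, Treatment}):
  P1: blocked at fork node Treatment ∈ conditioning set.
{AgeGroup, Treatment} does not satisfy the backdoor criterion.

No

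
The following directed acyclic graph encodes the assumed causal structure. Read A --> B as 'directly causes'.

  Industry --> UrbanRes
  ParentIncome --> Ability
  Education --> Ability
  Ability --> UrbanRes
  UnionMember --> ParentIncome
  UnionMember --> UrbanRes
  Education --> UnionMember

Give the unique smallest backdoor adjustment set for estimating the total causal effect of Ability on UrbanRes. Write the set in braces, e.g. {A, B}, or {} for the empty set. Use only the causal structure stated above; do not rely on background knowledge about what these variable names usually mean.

{UnionMember}

Variables eligible for adjustment (non-descendants of Ability, excluding Ability and UrbanRes): {Education, Industry, ParentIncome, UnionMember}.
Backdoor paths from Ability to UrbanRes:
  P1: Ability <- Education -> UnionMember -> UrbanRes
  P2: Ability <- ParentIncome <- UnionMember -> UrbanRes
The empty set is not sufficient: P1 (Ability <- Education -> UnionMember -> UrbanRes) has no collider blocking it and no conditioned non-collider, so it is open.
Try {UnionMember}:
  P1: blocked at chain node UnionMember ∈ conditioning set.
  P2: blocked at fork node UnionMember ∈ conditioning set.
{UnionMember} contains no descendant of Ability and blocks every backdoor path.
No other singleton works — e.g. {Education} leaves P2 open — so {UnionMember} is the unique smallest valid adjustment set.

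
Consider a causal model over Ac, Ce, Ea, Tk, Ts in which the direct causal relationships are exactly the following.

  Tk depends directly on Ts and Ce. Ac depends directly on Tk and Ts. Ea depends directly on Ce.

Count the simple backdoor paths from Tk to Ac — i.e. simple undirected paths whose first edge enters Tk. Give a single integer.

A backdoor path from Tk to Ac is any simple undirected path whose first edge points into Tk (i.e. leaves Tk via a parent).
Parents of Tk: {Ce, Ts}.
Enumerating:
  P1: Tk <- Ts -> Ac
That exhausts the simple backdoor paths. Count: 1.

1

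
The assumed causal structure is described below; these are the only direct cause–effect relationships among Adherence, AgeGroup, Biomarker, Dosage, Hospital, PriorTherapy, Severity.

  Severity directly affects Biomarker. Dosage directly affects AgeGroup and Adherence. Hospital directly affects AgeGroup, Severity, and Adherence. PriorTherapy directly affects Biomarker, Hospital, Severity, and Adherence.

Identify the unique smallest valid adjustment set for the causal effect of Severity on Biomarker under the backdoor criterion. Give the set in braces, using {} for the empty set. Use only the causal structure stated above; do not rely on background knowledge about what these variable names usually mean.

{PriorTherapy}

Variables eligible for adjustment (non-descendants of Severity, excluding Severity and Biomarker): {Adherence, AgeGroup, Dosage, Hospital, PriorTherapy}.
Backdoor paths from Severity to Biomarker:
  P1: Severity <- PriorTherapy -> Biomarker
  P2: Severity <- Hospital <- PriorTherapy -> Biomarker
  P3: Severity <- Hospital -> Adherence <- PriorTherapy -> Biomarker
  P4: Severity <- Hospital -> AgeGroup <- Dosage -> Adherence <- PriorTherapy -> Biomarker
The empty set is not sufficient: P1 (Severity <- PriorTherapy -> Biomarker) has no collider blocking it and no conditioned non-collider, so it is open.
Try {PriorTherapy}:
  P1: blocked at fork node PriorTherapy ∈ conditioning set.
  P2: blocked at fork node PriorTherapy ∈ conditioning set.
  P3: blocked at collider Adherence (neither it nor any descendant is in the conditioning set).
  P4: blocked at collider AgeGroup (neither it nor any descendant is in the conditioning set).
{PriorTherapy} contains no descendant of Severity and blocks every backdoor path.
No other singleton works — e.g. {Dosage} leaves P1 open — so {PriorTherapy} is the unique smallest valid adjustment set.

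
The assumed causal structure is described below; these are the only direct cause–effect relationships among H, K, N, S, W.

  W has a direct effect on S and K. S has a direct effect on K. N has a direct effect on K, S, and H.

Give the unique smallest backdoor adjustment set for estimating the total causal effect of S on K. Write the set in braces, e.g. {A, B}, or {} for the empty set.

{N, W}

Variables eligible for adjustment (non-descendants of S, excluding S and K): {H, N, W}.
Backdoor paths from S to K:
  P1: S <- N -> K
  P2: S <- W -> K
The empty set is not sufficient: P1 (S <- N -> K) has no collider blocking it and no conditioned non-collider, so it is open.
Try {N, W}:
  P1: blocked at fork node N ∈ conditioning set.
  P2: blocked at fork node W ∈ conditioning set.
{N, W} contains no descendant of S and blocks every backdoor path.
Every element of {N, W} is needed (dropping N leaves P1 open; dropping W leaves P2 open), so no proper subset is valid.
Among all size-2 subsets of the eligible variables, only {N, W} blocks every backdoor path, so it is the unique smallest valid adjustment set.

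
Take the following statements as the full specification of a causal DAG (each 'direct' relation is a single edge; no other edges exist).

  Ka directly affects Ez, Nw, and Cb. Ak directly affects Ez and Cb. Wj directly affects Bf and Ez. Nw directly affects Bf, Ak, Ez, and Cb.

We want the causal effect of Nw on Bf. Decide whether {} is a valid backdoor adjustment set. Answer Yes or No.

Yes

Backdoor paths from Nw to Bf (paths whose first edge points into Nw):
  P1: Nw <- Ka -> Ez <- Wj -> Bf
  P2: Nw <- Ka -> Cb <- Ak -> Ez <- Wj -> Bf
Condition 1 (no descendant of Nw in the set): holds — descendants of Nw are {Ak, Bf, Cb, Ez}; none are in {}.
Condition 2 (every backdoor path blocked by {}):
  P1: blocked at collider Ez (neither it nor any descendant is in the conditioning set).
  P2: blocked at collider Cb (neither it nor any descendant is in the conditioning set).
{} satisfies the backdoor criterion.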